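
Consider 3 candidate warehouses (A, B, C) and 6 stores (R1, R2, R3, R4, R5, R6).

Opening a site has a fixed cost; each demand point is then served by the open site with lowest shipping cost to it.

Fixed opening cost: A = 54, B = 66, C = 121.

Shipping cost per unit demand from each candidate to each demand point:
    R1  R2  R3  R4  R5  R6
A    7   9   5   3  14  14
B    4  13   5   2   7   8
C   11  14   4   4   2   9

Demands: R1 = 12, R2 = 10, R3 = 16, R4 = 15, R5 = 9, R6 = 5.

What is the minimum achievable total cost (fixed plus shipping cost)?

Open {B}: assign each demand point to its cheapest open site.
  R1→B 12×4=48, R2→B 10×13=130, R3→B 16×5=80, R4→B 15×2=30, R5→B 9×7=63, R6→B 5×8=40
  shipping cost 391, fixed 66 → total 457.
Compare {A, B}: shipping cost 351 + fixed 120 = 471.
Compare {B, C}: shipping cost 330 + fixed 187 = 517.
Compare {A, C}: shipping cost 346 + fixed 175 = 521.
All other subsets cost ≥ 471. Minimum total cost: 457.

457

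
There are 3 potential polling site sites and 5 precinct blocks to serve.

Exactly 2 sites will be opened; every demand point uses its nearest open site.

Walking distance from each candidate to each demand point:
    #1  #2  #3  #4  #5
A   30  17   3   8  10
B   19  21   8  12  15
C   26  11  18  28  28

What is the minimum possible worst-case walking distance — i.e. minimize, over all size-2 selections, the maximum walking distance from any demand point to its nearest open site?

Open {A, B}.
  Farthest demand point is #1 at walking distance 19 (to B); all others are ≤ 19.
With {B, C} the worst case is 19.
With {A, C} the worst case is 26.
No size-2 selection achieves below 19.

19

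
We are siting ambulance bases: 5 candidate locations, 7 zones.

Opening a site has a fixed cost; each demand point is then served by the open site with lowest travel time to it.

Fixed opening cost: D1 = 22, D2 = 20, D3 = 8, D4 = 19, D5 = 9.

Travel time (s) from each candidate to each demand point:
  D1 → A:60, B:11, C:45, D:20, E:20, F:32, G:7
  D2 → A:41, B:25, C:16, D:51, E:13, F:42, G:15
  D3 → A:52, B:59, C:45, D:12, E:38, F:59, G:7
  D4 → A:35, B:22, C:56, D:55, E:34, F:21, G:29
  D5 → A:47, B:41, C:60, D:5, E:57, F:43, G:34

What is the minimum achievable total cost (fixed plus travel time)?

173

Open {D2, D3, D4}: assign each demand point to its cheapest open site.
  A→D4 35, B→D4 22, C→D2 16, D→D3 12, E→D2 13, F→D4 21, G→D3 7
  travel time 126, fixed 47 → total 173.
Compare {D2, D4, D5}: travel time 127 + fixed 48 = 175.
Compare {D2, D3, D4, D5}: travel time 119 + fixed 56 = 175.
Compare {D1, D2, D5}: travel time 125 + fixed 51 = 176.
All other subsets cost ≥ 175. Minimum total cost: 173.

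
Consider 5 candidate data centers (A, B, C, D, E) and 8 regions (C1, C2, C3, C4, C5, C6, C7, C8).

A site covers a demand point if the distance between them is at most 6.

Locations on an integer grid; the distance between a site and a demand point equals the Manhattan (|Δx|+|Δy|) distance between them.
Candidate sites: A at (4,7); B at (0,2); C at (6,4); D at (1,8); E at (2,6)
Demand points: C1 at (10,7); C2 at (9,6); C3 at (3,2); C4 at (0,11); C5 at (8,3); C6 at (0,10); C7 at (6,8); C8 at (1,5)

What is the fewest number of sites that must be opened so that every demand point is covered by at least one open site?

3

Coverage sets (demand points within 6 of each site):
  A: {C1, C2, C3, C7, C8}
  B: {C3, C8}
  C: {C2, C3, C5, C7, C8}
  D: {C4, C6, C7, C8}
  E: {C3, C6, C7, C8}
No 2 sites suffice: every size-2 union leaves at least one demand point uncovered.
But {A, C, D} covers everything, so the minimum is 3.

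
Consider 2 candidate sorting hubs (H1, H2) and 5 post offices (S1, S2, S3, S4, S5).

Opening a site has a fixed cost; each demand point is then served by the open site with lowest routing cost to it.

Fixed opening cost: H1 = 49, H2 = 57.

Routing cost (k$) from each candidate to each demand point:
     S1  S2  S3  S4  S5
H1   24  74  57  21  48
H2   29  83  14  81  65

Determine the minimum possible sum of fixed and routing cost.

273

Open {H1}: assign each demand point to its cheapest open site.
  S1→H1 24, S2→H1 74, S3→H1 57, S4→H1 21, S5→H1 48
  routing cost 224, fixed 49 → total 273.
Compare {H1, H2}: routing cost 181 + fixed 106 = 287.
Compare {H2}: routing cost 272 + fixed 57 = 329.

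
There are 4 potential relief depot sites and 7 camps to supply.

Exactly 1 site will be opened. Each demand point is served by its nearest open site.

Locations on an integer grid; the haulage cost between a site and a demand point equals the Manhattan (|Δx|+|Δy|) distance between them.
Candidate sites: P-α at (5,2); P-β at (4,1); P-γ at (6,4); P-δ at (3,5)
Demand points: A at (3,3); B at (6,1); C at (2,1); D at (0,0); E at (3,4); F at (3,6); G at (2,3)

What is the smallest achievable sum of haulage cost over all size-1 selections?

Open {P-β}.
  A→P-β 3, B→P-β 2, C→P-β 2, D→P-β 5, E→P-β 4, F→P-β 6, G→P-β 4  ⇒ total 26.
Compare {P-δ}: total 27.
Compare {P-α}: total 30.
No size-1 selection does better; minimum is 26.

26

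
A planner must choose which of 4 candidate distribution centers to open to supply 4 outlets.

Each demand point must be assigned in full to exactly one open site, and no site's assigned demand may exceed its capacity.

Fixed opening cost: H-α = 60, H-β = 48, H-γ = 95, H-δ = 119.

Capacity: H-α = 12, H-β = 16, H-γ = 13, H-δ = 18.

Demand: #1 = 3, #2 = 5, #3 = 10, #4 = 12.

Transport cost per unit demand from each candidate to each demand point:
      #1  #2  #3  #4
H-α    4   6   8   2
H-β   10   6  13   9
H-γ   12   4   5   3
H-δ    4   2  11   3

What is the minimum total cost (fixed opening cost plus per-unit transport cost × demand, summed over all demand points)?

335

Open {H-α, H-δ}; cheapest assignment that respects the capacities:
  H-α (cap 12, load 12): #4 — cost 12×2 = 24
  H-δ (cap 18, load 18): #1, #2, #3 — cost 3×4 + 5×2 + 10×11 = 132
  Shipping 156, fixed 179 → total 335.
  Any other capacity-feasible assignment to {H-α, H-δ} ships for at least 156.
Compare {H-α, H-β, H-γ}: its best feasible assignment gives total 337.
Compare {H-γ, H-δ}: its best feasible assignment gives total 346.
Every other set of open sites that can feasibly serve all demand totals ≥ 337 even under its best assignment. Minimum: 335.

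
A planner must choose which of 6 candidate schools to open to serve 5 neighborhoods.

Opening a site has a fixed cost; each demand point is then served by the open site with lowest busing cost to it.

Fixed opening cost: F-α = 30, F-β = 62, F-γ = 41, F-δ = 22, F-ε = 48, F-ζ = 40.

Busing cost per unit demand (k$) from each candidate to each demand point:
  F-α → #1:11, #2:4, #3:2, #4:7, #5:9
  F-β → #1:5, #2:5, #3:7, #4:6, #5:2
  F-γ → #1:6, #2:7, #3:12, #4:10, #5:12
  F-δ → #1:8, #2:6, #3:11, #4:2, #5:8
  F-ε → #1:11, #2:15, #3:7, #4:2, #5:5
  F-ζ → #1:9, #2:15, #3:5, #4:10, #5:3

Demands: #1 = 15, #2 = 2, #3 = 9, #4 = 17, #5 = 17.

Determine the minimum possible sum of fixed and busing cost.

283

Open {F-α, F-β, F-δ}: assign each demand point to its cheapest open site.
  #1→F-β 15×5=75, #2→F-α 2×4=8, #3→F-α 9×2=18, #4→F-δ 17×2=34, #5→F-β 17×2=34
  busing cost 169, fixed 114 → total 283.
Compare {F-β, F-δ}: busing cost 216 + fixed 84 = 300.
Compare {F-α, F-β, F-ε}: busing cost 169 + fixed 140 = 309.
Compare {F-β, F-δ, F-ζ}: busing cost 198 + fixed 124 = 322.
All other subsets cost ≥ 300. Minimum total cost: 283.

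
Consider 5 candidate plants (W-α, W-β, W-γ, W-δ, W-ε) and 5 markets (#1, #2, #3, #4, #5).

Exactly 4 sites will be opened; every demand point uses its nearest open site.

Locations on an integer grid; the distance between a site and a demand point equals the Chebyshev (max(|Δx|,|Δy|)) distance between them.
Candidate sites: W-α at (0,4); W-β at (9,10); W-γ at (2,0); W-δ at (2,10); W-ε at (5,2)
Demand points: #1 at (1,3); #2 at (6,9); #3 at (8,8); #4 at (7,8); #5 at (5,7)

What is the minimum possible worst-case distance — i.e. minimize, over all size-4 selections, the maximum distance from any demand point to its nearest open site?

3

Open {W-α, W-β, W-γ, W-δ}.
  Farthest demand point is #2 at distance 3 (to W-β); all others are ≤ 3.
With {W-α, W-β, W-δ, W-ε} the worst case is 3.
With {W-β, W-γ, W-δ, W-ε} the worst case is 3.
No size-4 selection achieves below 3.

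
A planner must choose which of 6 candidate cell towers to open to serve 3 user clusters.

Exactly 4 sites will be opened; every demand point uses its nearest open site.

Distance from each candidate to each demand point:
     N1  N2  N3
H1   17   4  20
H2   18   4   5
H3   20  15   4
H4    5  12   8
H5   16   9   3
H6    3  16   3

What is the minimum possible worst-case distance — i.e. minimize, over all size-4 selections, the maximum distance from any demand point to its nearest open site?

Open {H1, H2, H3, H6}.
  Farthest demand point is N2 at distance 4 (to H1); all others are ≤ 4.
With {H1, H2, H4, H6} the worst case is 4.
With {H1, H2, H5, H6} the worst case is 4.
No size-4 selection achieves below 4.

4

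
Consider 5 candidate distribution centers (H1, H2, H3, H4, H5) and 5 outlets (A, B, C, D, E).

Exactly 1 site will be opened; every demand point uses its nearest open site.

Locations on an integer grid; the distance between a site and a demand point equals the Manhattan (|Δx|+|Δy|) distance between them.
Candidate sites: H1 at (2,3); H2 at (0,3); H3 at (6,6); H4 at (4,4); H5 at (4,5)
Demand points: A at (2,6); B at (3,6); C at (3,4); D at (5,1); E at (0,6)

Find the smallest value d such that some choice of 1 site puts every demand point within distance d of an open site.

5

Open {H1}.
  Farthest demand point is D at distance 5 (to H1); all others are ≤ 5.
With {H5} the worst case is 5.
With {H3} the worst case is 6.
No size-1 selection achieves below 5.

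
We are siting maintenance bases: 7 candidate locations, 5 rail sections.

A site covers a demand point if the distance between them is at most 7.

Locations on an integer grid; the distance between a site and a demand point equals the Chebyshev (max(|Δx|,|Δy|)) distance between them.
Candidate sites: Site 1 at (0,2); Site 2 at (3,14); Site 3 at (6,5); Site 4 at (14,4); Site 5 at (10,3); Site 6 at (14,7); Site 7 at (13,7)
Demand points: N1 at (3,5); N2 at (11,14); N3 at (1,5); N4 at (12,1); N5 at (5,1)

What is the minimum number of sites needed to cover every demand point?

Coverage sets (demand points within 7 of each site):
  Site 1: {N1, N3, N5}
  Site 2: {}
  Site 3: {N1, N3, N4, N5}
  Site 4: {N4}
  Site 5: {N1, N4, N5}
  Site 6: {N2, N4}
  Site 7: {N2, N4}
No single site covers all 5 demand points.
But {Site 1, Site 6} covers everything, so the minimum is 2.

2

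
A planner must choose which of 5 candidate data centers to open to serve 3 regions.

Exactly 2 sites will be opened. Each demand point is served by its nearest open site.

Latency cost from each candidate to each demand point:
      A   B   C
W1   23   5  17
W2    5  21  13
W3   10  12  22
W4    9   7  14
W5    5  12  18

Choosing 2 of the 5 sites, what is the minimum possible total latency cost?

23

Open {W1, W2}.
  A→W2 5, B→W1 5, C→W2 13  ⇒ total 23.
Compare {W2, W4}: total 25.
Compare {W4, W5}: total 26.
No size-2 selection does better; minimum is 23.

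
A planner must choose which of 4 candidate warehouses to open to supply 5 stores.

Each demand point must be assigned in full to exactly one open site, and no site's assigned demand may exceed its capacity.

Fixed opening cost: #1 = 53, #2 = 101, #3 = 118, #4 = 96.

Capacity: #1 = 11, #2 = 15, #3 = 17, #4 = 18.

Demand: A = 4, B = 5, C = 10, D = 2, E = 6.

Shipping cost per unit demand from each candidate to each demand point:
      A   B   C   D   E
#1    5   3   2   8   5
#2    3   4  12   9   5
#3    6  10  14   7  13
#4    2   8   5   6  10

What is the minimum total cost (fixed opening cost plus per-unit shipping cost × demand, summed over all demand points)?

264

Open {#1, #4}; cheapest assignment that respects the capacities:
  #1 (cap 11, load 11): B, E — cost 5×3 + 6×5 = 45
  #4 (cap 18, load 16): A, C, D — cost 4×2 + 10×5 + 2×6 = 70
  Shipping 115, fixed 149 → total 264.
  Any other capacity-feasible assignment to {#1, #4} ships for at least 115.
Compare {#2, #4}: its best feasible assignment gives total 317.
Compare {#1, #2, #4}: its best feasible assignment gives total 340.
Every other set of open sites that can feasibly serve all demand totals ≥ 317 even under its best assignment. Minimum: 264.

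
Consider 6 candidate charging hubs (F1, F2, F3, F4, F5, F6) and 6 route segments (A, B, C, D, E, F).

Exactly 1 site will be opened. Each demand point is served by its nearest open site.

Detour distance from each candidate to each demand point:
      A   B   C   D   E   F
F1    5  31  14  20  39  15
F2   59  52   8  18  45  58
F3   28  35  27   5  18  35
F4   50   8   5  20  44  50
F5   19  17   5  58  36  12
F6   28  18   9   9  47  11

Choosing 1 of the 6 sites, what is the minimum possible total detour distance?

122

Open {F6}.
  A→F6 28, B→F6 18, C→F6 9, D→F6 9, E→F6 47, F→F6 11  ⇒ total 122.
Compare {F1}: total 124.
Compare {F5}: total 147.
No size-1 selection does better; minimum is 122.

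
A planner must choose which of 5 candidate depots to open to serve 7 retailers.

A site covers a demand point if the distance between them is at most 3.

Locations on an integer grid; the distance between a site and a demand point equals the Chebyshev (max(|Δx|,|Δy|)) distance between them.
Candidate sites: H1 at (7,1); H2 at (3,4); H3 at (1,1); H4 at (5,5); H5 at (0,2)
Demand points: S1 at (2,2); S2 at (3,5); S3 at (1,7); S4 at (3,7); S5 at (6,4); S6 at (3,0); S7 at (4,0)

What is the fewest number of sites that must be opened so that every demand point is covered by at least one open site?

Coverage sets (demand points within 3 of each site):
  H1: {S5, S7}
  H2: {S1, S2, S3, S4, S5}
  H3: {S1, S6, S7}
  H4: {S1, S2, S4, S5}
  H5: {S1, S2, S6}
No single site covers all 7 demand points.
But {H2, H3} covers everything, so the minimum is 2.

2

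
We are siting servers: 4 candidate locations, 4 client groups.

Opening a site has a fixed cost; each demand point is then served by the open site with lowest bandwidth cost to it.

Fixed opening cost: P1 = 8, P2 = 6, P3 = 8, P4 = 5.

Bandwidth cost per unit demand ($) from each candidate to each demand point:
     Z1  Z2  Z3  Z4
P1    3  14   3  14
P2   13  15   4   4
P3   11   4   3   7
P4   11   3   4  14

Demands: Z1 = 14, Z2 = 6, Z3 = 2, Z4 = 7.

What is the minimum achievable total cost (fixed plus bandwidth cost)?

Open {P1, P2, P4}: assign each demand point to its cheapest open site.
  Z1→P1 14×3=42, Z2→P4 6×3=18, Z3→P1 2×3=6, Z4→P2 7×4=28
  bandwidth cost 94, fixed 19 → total 113.
Compare {P1, P2, P3, P4}: bandwidth cost 94 + fixed 27 = 121.
Compare {P1, P2, P3}: bandwidth cost 100 + fixed 22 = 122.
Compare {P1, P3, P4}: bandwidth cost 115 + fixed 21 = 136.
All other subsets cost ≥ 121. Minimum total cost: 113.

113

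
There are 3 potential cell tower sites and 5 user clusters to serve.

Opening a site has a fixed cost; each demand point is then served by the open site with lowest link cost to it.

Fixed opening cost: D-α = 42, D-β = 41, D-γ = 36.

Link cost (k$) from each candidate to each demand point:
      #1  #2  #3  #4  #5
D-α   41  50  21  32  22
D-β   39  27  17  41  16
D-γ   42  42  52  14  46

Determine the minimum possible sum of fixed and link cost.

181

Open {D-β}: assign each demand point to its cheapest open site.
  #1→D-β 39, #2→D-β 27, #3→D-β 17, #4→D-β 41, #5→D-β 16
  link cost 140, fixed 41 → total 181.
Compare {D-β, D-γ}: link cost 113 + fixed 77 = 190.
Compare {D-α}: link cost 166 + fixed 42 = 208.
Compare {D-α, D-β}: link cost 131 + fixed 83 = 214.
All other subsets cost ≥ 190. Minimum total cost: 181.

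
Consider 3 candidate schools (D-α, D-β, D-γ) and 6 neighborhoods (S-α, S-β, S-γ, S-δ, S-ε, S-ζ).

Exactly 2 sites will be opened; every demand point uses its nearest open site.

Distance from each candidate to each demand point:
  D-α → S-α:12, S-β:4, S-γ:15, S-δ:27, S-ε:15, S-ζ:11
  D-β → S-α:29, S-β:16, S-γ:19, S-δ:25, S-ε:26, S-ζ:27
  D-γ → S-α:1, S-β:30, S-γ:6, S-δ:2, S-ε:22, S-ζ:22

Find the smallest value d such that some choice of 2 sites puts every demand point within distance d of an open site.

Open {D-α, D-γ}.
  Farthest demand point is S-ε at distance 15 (to D-α); all others are ≤ 15.
With {D-β, D-γ} the worst case is 22.
With {D-α, D-β} the worst case is 25.
No size-2 selection achieves below 15.

15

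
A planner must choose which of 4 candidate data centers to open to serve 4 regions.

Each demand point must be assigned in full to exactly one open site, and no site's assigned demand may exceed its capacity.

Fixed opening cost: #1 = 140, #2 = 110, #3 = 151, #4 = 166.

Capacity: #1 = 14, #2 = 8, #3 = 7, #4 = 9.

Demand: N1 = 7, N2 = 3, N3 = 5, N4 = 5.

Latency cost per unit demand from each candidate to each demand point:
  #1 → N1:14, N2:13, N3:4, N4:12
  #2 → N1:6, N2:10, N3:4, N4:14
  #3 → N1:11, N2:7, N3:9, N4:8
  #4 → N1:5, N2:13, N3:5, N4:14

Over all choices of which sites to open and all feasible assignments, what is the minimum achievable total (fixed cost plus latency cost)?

411

Open {#1, #2}; cheapest assignment that respects the capacities:
  #1 (cap 14, load 13): N2, N3, N4 — cost 3×13 + 5×4 + 5×12 = 119
  #2 (cap 8, load 7): N1 — cost 7×6 = 42
  Shipping 161, fixed 250 → total 411.
  Any other capacity-feasible assignment to {#1, #2} ships for at least 161.
Compare {#1, #4}: its best feasible assignment gives total 460.
Compare {#1, #3}: its best feasible assignment gives total 487.
Every other set of open sites that can feasibly serve all demand totals ≥ 460 even under its best assignment. Minimum: 411.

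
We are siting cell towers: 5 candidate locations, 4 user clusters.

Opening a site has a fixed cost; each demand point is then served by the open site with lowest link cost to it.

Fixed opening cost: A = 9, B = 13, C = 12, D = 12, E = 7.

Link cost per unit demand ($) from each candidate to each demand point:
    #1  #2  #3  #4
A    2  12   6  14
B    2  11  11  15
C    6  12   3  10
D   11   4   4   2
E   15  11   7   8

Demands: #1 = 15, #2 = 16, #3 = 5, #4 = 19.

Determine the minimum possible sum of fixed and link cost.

173

Open {A, D}: assign each demand point to its cheapest open site.
  #1→A 15×2=30, #2→D 16×4=64, #3→D 5×4=20, #4→D 19×2=38
  link cost 152, fixed 21 → total 173.
Compare {B, D}: link cost 152 + fixed 25 = 177.
Compare {A, C, D}: link cost 147 + fixed 33 = 180.
Compare {A, D, E}: link cost 152 + fixed 28 = 180.
All other subsets cost ≥ 177. Minimum total cost: 173.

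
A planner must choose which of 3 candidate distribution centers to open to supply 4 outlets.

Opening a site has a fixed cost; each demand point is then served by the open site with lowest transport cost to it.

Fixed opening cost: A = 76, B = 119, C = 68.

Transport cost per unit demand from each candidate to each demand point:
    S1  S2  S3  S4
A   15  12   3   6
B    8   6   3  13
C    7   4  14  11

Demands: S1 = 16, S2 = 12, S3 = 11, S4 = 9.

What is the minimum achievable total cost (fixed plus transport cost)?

391

Open {A, C}: assign each demand point to its cheapest open site.
  S1→C 16×7=112, S2→C 12×4=48, S3→A 11×3=33, S4→A 9×6=54
  transport cost 247, fixed 144 → total 391.
Compare {B}: transport cost 350 + fixed 119 = 469.
Compare {B, C}: transport cost 292 + fixed 187 = 479.
Compare {C}: transport cost 413 + fixed 68 = 481.
All other subsets cost ≥ 469. Minimum total cost: 391.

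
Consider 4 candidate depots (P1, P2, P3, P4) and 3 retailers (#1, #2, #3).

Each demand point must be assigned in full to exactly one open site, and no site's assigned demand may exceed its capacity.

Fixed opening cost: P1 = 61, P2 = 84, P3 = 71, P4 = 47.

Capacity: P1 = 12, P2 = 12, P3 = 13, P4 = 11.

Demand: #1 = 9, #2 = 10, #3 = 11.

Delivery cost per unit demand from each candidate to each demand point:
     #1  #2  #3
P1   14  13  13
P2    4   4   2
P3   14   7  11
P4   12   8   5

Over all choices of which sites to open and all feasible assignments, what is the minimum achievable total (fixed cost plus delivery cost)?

363

Open {P2, P3, P4}; cheapest assignment that respects the capacities:
  P2 (cap 12, load 9): #1 — cost 9×4 = 36
  P3 (cap 13, load 10): #2 — cost 10×7 = 70
  P4 (cap 11, load 11): #3 — cost 11×5 = 55
  Shipping 161, fixed 202 → total 363.
  Any other capacity-feasible assignment to {P2, P3, P4} ships for at least 161.
Compare {P1, P2, P4}: its best feasible assignment gives total 413.
Compare {P1, P2, P3, P4}: its best feasible assignment gives total 424.
Every other set of open sites that can feasibly serve all demand totals ≥ 413 even under its best assignment. Minimum: 363.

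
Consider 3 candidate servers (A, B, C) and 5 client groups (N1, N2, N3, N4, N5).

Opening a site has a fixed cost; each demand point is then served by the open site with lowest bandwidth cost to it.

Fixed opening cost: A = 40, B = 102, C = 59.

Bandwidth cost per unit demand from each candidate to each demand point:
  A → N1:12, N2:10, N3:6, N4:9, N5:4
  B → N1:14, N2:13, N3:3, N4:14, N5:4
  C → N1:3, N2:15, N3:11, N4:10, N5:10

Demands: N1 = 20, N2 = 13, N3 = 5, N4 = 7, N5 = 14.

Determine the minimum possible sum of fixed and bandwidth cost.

Open {A, C}: assign each demand point to its cheapest open site.
  N1→C 20×3=60, N2→A 13×10=130, N3→A 5×6=30, N4→A 7×9=63, N5→A 14×4=56
  bandwidth cost 339, fixed 99 → total 438.
Compare {A, B, C}: bandwidth cost 324 + fixed 201 = 525.
Compare {B, C}: bandwidth cost 370 + fixed 161 = 531.
Compare {A}: bandwidth cost 519 + fixed 40 = 559.
All other subsets cost ≥ 525. Minimum total cost: 438.

438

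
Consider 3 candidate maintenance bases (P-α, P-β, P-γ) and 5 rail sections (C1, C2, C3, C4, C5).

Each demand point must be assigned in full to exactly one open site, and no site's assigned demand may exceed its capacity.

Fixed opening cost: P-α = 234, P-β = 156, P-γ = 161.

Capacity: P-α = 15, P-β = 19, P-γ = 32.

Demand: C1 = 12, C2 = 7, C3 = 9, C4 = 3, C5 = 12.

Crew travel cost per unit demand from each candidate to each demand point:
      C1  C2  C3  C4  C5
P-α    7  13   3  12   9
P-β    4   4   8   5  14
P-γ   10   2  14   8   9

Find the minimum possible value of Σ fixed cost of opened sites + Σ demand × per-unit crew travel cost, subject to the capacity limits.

Open {P-β, P-γ}; cheapest assignment that respects the capacities:
  P-β (cap 19, load 15): C1, C4 — cost 12×4 + 3×5 = 63
  P-γ (cap 32, load 28): C2, C3, C5 — cost 7×2 + 9×14 + 12×9 = 248
  Shipping 311, fixed 317 → total 628.
  Any other capacity-feasible assignment to {P-β, P-γ} ships for at least 311.
Compare {P-α, P-γ}: its best feasible assignment gives total 700.
Compare {P-α, P-β, P-γ}: its best feasible assignment gives total 763.
Every other set of open sites that can feasibly serve all demand totals ≥ 700 even under its best assignment. Minimum: 628.

628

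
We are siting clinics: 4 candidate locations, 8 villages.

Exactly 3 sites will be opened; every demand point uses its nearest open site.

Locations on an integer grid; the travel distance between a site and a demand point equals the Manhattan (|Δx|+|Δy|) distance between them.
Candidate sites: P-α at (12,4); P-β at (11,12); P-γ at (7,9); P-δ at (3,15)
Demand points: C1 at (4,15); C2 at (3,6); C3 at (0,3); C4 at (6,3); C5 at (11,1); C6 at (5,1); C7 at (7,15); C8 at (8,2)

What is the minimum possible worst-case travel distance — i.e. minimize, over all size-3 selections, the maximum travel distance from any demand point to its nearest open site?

Open {P-α, P-β, P-γ}.
  Farthest demand point is C3 at travel distance 13 (to P-α); all others are ≤ 13.
With {P-α, P-β, P-δ} the worst case is 13.
With {P-α, P-γ, P-δ} the worst case is 13.
No size-3 selection achieves below 13.

13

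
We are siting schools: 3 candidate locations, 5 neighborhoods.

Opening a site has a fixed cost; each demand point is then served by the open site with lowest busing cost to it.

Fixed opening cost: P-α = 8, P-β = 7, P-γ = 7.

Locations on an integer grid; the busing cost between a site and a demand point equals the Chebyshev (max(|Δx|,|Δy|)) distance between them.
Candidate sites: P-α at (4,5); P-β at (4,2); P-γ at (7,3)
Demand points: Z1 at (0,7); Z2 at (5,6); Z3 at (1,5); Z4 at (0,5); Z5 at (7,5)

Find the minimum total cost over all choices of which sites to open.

Open {P-α}: assign each demand point to its cheapest open site.
  Z1→P-α 4, Z2→P-α 1, Z3→P-α 3, Z4→P-α 4, Z5→P-α 3
  busing cost 15, fixed 8 → total 23.
Compare {P-β}: busing cost 19 + fixed 7 = 26.
Compare {P-α, P-γ}: busing cost 14 + fixed 15 = 29.
Compare {P-α, P-β}: busing cost 15 + fixed 15 = 30.
All other subsets cost ≥ 26. Minimum total cost: 23.

23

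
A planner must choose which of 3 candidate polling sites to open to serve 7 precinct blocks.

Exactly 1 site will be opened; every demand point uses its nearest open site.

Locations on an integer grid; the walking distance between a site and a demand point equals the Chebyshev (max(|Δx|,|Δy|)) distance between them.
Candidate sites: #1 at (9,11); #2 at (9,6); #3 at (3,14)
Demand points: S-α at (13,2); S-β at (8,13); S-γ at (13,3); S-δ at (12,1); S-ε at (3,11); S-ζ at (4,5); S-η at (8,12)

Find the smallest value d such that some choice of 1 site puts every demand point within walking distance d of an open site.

Open {#2}.
  Farthest demand point is S-β at walking distance 7 (to #2); all others are ≤ 7.
With {#1} the worst case is 10.
With {#3} the worst case is 13.
No size-1 selection achieves below 7.

7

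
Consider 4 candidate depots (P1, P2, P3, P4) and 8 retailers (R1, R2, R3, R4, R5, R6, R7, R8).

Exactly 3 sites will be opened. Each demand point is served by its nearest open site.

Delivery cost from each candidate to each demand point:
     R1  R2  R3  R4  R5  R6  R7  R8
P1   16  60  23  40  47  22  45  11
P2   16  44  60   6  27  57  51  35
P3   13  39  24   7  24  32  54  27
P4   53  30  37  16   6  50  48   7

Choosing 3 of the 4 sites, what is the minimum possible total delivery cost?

Open {P1, P3, P4}.
  R1→P3 13, R2→P4 30, R3→P1 23, R4→P3 7, R5→P4 6, R6→P1 22, R7→P1 45, R8→P4 7  ⇒ total 153.
Compare {P1, P2, P4}: total 155.
Compare {P2, P3, P4}: total 166.
No size-3 selection does better; minimum is 153.

153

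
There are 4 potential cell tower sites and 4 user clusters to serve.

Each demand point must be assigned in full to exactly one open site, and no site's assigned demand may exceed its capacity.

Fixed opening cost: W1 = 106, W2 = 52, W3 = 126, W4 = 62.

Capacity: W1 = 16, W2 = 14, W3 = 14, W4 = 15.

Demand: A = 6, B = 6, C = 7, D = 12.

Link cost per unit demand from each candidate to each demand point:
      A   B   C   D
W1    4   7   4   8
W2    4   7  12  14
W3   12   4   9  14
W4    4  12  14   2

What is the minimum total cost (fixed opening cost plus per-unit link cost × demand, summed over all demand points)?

338

Open {W1, W2, W4}; cheapest assignment that respects the capacities:
  W1 (cap 16, load 13): A, C — cost 6×4 + 7×4 = 52
  W2 (cap 14, load 6): B — cost 6×7 = 42
  W4 (cap 15, load 12): D — cost 12×2 = 24
  Shipping 118, fixed 220 → total 338.
  Any other capacity-feasible assignment to {W1, W2, W4} ships for at least 118.
Compare {W2, W3, W4}: its best feasible assignment gives total 375.
Compare {W1, W3, W4}: its best feasible assignment gives total 394.
Every other set of open sites that can feasibly serve all demand totals ≥ 375 even under its best assignment. Minimum: 338.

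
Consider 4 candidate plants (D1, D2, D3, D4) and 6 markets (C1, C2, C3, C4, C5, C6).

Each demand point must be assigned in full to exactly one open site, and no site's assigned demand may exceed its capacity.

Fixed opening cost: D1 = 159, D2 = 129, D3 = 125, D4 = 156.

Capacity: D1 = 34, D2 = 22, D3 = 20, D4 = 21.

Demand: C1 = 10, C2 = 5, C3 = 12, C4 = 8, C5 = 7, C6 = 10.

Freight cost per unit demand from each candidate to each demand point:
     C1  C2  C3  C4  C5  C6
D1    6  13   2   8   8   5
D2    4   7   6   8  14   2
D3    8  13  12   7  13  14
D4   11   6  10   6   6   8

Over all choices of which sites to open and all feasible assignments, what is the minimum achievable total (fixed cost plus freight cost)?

557

Open {D1, D2}; cheapest assignment that respects the capacities:
  D1 (cap 34, load 32): C2, C3, C4, C5 — cost 5×13 + 12×2 + 8×8 + 7×8 = 209
  D2 (cap 22, load 20): C1, C6 — cost 10×4 + 10×2 = 60
  Shipping 269, fixed 288 → total 557.
  Any other capacity-feasible assignment to {D1, D2} ships for at least 269.
Compare {D1, D4}: its best feasible assignment gives total 569.
Compare {D1, D3}: its best feasible assignment gives total 615.
Every other set of open sites that can feasibly serve all demand totals ≥ 569 even under its best assignment. Minimum: 557.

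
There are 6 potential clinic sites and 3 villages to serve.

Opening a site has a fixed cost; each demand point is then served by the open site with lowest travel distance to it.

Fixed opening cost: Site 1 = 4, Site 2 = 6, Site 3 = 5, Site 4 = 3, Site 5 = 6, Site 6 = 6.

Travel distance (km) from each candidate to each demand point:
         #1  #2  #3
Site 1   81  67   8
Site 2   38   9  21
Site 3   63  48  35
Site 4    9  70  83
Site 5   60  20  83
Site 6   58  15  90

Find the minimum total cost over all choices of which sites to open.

39

Open {Site 1, Site 2, Site 4}: assign each demand point to its cheapest open site.
  #1→Site 4 9, #2→Site 2 9, #3→Site 1 8
  travel distance 26, fixed 13 → total 39.
Compare {Site 1, Site 2, Site 3, Site 4}: travel distance 26 + fixed 18 = 44.
Compare {Site 1, Site 4, Site 6}: travel distance 32 + fixed 13 = 45.
Compare {Site 1, Site 2, Site 4, Site 5}: travel distance 26 + fixed 19 = 45.
All other subsets cost ≥ 44. Minimum total cost: 39.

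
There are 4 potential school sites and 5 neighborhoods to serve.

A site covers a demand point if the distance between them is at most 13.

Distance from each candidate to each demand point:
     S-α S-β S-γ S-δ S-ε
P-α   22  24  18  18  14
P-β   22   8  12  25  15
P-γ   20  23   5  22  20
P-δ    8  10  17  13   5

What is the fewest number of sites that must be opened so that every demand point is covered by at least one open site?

2

Coverage sets (demand points within 13 of each site):
  P-α: {}
  P-β: {S-β, S-γ}
  P-γ: {S-γ}
  P-δ: {S-α, S-β, S-δ, S-ε}
No single site covers all 5 demand points.
But {P-β, P-δ} covers everything, so the minimum is 2.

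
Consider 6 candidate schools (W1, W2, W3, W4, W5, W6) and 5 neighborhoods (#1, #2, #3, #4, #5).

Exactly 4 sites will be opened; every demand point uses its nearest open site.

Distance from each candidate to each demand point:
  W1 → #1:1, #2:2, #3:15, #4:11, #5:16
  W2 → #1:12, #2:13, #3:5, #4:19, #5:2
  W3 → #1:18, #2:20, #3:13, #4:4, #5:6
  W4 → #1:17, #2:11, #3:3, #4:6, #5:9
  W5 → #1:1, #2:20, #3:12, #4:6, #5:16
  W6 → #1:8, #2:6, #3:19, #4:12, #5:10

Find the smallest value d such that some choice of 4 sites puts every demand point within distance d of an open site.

4

Open {W1, W2, W3, W4}.
  Farthest demand point is #4 at distance 4 (to W3); all others are ≤ 4.
With {W1, W2, W3, W5} the worst case is 5.
With {W1, W2, W3, W6} the worst case is 5.
No size-4 selection achieves below 4.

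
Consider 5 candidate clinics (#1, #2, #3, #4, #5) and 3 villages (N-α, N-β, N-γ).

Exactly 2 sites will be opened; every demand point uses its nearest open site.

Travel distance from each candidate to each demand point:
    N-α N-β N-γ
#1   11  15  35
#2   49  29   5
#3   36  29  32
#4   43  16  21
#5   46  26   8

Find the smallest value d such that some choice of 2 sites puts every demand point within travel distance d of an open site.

Open {#1, #2}.
  Farthest demand point is N-β at travel distance 15 (to #1); all others are ≤ 15.
With {#1, #5} the worst case is 15.
With {#1, #4} the worst case is 21.
No size-2 selection achieves below 15.

15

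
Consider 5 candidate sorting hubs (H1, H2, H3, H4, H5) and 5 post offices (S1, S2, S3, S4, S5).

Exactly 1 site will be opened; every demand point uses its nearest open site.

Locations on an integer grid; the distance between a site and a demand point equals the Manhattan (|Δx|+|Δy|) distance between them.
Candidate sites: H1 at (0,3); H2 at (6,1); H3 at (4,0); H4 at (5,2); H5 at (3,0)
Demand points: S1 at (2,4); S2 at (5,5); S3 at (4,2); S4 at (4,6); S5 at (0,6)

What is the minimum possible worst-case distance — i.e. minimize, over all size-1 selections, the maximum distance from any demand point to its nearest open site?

7

Open {H1}.
  Farthest demand point is S2 at distance 7 (to H1); all others are ≤ 7.
With {H4} the worst case is 9.
With {H5} the worst case is 9.
No size-1 selection achieves below 7.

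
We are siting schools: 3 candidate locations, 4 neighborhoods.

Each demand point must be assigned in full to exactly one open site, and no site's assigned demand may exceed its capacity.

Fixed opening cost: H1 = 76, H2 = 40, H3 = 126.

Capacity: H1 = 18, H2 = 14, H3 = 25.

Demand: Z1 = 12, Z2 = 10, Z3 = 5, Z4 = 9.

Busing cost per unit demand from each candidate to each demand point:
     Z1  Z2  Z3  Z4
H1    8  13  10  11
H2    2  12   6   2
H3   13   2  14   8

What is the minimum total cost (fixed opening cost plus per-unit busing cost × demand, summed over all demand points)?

352

Open {H2, H3}; cheapest assignment that respects the capacities:
  H2 (cap 14, load 12): Z1 — cost 12×2 = 24
  H3 (cap 25, load 24): Z2, Z3, Z4 — cost 10×2 + 5×14 + 9×8 = 162
  Shipping 186, fixed 166 → total 352.
  Any other capacity-feasible assignment to {H2, H3} ships for at least 186.
Compare {H1, H2, H3}: its best feasible assignment gives total 406.
Compare {H1, H3}: its best feasible assignment gives total 440.
Every other set of open sites that can feasibly serve all demand totals ≥ 406 even under its best assignment. Minimum: 352.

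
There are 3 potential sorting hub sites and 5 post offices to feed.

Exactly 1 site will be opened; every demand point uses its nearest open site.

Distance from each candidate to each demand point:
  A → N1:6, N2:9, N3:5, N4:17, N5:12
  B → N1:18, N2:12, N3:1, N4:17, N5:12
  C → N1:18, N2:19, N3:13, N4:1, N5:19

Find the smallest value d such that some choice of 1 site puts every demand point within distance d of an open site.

Open {A}.
  Farthest demand point is N4 at distance 17 (to A); all others are ≤ 17.
With {B} the worst case is 18.
With {C} the worst case is 19.
No size-1 selection achieves below 17.

17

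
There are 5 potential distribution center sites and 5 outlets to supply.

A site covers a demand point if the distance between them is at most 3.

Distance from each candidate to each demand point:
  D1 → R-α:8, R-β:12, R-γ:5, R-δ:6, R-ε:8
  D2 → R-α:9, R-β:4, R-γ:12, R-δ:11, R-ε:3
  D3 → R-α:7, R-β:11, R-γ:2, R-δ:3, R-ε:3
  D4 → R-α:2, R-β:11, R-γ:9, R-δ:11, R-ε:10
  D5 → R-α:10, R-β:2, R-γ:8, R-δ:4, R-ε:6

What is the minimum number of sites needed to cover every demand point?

Coverage sets (demand points within 3 of each site):
  D1: {}
  D2: {R-ε}
  D3: {R-γ, R-δ, R-ε}
  D4: {R-α}
  D5: {R-β}
No 2 sites suffice: every size-2 union leaves at least one demand point uncovered.
But {D3, D4, D5} covers everything, so the minimum is 3.

3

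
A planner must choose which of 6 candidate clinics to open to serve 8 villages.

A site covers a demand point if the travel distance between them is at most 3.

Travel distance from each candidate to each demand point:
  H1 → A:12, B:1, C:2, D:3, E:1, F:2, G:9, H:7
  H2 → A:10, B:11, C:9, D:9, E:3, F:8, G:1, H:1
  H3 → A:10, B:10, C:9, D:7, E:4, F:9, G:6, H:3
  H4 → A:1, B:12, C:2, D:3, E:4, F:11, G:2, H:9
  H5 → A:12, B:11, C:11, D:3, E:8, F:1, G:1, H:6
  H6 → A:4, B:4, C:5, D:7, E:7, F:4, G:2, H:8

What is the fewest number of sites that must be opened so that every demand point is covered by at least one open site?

3

Coverage sets (demand points within 3 of each site):
  H1: {B, C, D, E, F}
  H2: {E, G, H}
  H3: {H}
  H4: {A, C, D, G}
  H5: {D, F, G}
  H6: {G}
No 2 sites suffice: every size-2 union leaves at least one demand point uncovered.
But {H1, H2, H4} covers everything, so the minimum is 3.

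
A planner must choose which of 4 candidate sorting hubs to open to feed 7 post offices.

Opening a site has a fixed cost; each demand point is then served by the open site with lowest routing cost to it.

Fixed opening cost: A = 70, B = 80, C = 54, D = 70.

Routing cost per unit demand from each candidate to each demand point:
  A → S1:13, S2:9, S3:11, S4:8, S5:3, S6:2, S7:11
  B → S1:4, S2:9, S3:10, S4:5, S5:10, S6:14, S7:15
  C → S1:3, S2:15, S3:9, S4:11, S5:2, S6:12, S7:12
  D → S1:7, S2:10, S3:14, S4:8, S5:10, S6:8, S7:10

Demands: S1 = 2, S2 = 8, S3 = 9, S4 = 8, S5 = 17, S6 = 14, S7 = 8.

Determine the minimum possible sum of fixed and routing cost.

497

Open {A, C}: assign each demand point to its cheapest open site.
  S1→C 2×3=6, S2→A 8×9=72, S3→C 9×9=81, S4→A 8×8=64, S5→C 17×2=34, S6→A 14×2=28, S7→A 8×11=88
  routing cost 373, fixed 124 → total 497.
Compare {A}: routing cost 428 + fixed 70 = 498.
Compare {A, B}: routing cost 377 + fixed 150 = 527.
Compare {A, D}: routing cost 408 + fixed 140 = 548.
All other subsets cost ≥ 498. Minimum total cost: 497.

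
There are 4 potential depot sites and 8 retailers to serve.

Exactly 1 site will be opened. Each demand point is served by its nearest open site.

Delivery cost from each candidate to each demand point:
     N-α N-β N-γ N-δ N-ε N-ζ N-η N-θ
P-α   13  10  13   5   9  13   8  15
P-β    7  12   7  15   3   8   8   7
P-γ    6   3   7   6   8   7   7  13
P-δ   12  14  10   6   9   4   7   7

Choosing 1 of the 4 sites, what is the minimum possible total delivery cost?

Open {P-γ}.
  N-α→P-γ 6, N-β→P-γ 3, N-γ→P-γ 7, N-δ→P-γ 6, N-ε→P-γ 8, N-ζ→P-γ 7, N-η→P-γ 7, N-θ→P-γ 13  ⇒ total 57.
Compare {P-β}: total 67.
Compare {P-δ}: total 69.
No size-1 selection does better; minimum is 57.

57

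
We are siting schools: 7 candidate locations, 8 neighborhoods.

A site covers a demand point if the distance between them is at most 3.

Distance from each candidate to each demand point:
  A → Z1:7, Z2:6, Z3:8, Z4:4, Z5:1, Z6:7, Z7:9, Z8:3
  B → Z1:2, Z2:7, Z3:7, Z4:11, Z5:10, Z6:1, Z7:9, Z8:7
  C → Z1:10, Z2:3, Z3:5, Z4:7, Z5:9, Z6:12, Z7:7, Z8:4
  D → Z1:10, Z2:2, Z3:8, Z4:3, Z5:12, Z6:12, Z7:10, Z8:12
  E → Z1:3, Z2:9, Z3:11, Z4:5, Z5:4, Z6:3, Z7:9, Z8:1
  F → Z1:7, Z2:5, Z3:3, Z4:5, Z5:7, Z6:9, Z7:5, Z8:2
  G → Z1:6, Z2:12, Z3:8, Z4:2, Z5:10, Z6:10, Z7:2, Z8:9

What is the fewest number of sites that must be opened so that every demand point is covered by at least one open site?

5

Coverage sets (demand points within 3 of each site):
  A: {Z5, Z8}
  B: {Z1, Z6}
  C: {Z2}
  D: {Z2, Z4}
  E: {Z1, Z6, Z8}
  F: {Z3, Z8}
  G: {Z4, Z7}
No 4 sites suffice: every size-4 union leaves at least one demand point uncovered.
But {A, B, C, F, G} covers everything, so the minimum is 5.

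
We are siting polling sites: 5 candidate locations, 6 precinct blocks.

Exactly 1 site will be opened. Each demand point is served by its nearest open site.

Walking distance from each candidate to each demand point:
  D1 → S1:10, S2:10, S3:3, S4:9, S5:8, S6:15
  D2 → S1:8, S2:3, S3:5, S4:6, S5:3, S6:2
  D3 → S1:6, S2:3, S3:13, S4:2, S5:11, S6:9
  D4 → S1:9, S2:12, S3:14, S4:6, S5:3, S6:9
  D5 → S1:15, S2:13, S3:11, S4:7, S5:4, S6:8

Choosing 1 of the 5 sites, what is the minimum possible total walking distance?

Open {D2}.
  S1→D2 8, S2→D2 3, S3→D2 5, S4→D2 6, S5→D2 3, S6→D2 2  ⇒ total 27.
Compare {D3}: total 44.
Compare {D4}: total 53.
No size-1 selection does better; minimum is 27.

27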